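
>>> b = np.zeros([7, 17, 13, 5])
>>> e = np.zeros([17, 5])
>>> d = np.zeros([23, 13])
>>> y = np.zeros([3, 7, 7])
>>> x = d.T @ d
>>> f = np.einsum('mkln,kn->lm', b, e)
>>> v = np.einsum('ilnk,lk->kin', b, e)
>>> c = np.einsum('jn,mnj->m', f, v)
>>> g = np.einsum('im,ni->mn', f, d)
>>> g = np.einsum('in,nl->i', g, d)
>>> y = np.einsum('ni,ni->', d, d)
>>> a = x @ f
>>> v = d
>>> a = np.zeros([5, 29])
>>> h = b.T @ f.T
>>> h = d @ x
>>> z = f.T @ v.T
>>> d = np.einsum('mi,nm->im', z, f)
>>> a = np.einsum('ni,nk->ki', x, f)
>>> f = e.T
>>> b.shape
(7, 17, 13, 5)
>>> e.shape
(17, 5)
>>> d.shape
(23, 7)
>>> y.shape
()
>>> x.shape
(13, 13)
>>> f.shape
(5, 17)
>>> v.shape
(23, 13)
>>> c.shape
(5,)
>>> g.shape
(7,)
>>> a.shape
(7, 13)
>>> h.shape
(23, 13)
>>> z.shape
(7, 23)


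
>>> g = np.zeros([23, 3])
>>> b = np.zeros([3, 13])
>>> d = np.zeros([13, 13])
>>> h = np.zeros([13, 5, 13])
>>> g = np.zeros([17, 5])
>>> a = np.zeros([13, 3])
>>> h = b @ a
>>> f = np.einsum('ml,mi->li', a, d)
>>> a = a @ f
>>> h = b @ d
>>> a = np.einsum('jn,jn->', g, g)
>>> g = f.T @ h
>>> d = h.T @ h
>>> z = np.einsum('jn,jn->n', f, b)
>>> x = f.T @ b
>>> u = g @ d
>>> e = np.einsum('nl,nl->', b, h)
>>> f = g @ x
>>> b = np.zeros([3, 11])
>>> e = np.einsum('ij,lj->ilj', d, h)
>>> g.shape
(13, 13)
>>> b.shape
(3, 11)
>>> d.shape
(13, 13)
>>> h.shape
(3, 13)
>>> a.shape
()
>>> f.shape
(13, 13)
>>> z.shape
(13,)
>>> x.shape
(13, 13)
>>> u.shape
(13, 13)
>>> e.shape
(13, 3, 13)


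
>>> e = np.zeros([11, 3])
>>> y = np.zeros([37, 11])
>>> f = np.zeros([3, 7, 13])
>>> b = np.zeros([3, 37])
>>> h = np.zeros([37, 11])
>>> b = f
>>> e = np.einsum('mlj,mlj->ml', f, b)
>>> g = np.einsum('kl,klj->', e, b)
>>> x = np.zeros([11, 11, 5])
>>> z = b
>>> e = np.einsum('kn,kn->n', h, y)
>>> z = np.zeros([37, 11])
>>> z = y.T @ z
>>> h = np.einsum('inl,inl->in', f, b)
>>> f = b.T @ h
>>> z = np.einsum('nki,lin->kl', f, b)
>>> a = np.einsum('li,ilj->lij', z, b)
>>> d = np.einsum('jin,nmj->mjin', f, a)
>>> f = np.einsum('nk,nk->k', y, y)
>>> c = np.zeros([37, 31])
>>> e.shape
(11,)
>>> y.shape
(37, 11)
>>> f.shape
(11,)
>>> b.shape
(3, 7, 13)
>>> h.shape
(3, 7)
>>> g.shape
()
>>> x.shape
(11, 11, 5)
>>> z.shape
(7, 3)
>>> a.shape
(7, 3, 13)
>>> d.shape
(3, 13, 7, 7)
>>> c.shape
(37, 31)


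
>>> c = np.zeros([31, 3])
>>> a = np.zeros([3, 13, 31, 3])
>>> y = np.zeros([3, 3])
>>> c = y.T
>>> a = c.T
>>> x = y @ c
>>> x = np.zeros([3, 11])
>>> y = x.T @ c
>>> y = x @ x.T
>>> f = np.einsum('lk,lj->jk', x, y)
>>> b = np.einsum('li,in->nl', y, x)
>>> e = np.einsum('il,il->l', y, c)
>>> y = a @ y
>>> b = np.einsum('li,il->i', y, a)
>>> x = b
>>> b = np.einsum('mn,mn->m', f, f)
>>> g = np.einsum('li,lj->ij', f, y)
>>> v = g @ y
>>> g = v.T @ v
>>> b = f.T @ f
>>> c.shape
(3, 3)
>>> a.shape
(3, 3)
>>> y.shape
(3, 3)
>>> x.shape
(3,)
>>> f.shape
(3, 11)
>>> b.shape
(11, 11)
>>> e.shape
(3,)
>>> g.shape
(3, 3)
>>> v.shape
(11, 3)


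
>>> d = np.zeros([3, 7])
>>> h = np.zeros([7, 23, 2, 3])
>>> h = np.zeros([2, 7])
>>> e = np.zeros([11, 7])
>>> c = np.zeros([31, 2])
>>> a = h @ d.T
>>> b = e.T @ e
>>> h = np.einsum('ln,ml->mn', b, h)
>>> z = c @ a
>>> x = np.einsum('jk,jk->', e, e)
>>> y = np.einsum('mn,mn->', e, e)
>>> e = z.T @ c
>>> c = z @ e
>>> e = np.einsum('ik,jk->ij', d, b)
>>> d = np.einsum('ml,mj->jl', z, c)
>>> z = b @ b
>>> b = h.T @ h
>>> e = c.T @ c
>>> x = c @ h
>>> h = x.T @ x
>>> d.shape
(2, 3)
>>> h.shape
(7, 7)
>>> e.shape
(2, 2)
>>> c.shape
(31, 2)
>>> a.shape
(2, 3)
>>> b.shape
(7, 7)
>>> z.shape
(7, 7)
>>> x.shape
(31, 7)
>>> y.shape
()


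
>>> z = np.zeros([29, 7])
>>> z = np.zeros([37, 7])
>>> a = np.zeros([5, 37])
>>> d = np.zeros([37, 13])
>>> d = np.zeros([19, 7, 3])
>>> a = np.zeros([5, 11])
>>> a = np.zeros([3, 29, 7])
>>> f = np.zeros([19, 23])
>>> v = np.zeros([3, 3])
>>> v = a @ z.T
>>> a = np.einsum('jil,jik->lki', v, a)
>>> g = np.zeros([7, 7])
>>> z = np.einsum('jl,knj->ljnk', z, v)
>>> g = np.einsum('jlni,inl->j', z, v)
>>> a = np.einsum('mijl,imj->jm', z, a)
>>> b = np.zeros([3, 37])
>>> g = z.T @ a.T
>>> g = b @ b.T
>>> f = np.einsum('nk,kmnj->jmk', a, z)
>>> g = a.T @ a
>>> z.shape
(7, 37, 29, 3)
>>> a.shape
(29, 7)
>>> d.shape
(19, 7, 3)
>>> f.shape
(3, 37, 7)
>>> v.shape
(3, 29, 37)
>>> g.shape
(7, 7)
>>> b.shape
(3, 37)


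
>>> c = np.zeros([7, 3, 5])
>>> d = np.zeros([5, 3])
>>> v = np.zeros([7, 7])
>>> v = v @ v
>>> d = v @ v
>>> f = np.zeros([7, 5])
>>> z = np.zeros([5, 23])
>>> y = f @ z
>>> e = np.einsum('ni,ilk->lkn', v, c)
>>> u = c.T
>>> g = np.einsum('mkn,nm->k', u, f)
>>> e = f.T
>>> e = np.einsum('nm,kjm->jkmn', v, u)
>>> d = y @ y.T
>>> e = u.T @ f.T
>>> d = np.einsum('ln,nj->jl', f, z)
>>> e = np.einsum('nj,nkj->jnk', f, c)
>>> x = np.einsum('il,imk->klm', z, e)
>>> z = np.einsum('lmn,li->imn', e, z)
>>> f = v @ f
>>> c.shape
(7, 3, 5)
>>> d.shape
(23, 7)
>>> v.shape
(7, 7)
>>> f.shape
(7, 5)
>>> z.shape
(23, 7, 3)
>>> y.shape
(7, 23)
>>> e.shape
(5, 7, 3)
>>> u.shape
(5, 3, 7)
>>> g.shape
(3,)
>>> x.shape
(3, 23, 7)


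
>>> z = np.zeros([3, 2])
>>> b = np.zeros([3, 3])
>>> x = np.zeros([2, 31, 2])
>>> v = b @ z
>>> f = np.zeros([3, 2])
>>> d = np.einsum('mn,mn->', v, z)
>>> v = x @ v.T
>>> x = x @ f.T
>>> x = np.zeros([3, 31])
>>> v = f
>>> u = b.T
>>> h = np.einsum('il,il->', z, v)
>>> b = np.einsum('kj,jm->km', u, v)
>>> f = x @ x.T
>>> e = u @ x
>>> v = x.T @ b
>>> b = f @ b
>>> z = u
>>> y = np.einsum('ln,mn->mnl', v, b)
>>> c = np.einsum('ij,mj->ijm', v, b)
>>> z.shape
(3, 3)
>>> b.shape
(3, 2)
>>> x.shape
(3, 31)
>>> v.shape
(31, 2)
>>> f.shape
(3, 3)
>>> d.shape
()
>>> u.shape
(3, 3)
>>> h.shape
()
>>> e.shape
(3, 31)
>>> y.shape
(3, 2, 31)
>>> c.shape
(31, 2, 3)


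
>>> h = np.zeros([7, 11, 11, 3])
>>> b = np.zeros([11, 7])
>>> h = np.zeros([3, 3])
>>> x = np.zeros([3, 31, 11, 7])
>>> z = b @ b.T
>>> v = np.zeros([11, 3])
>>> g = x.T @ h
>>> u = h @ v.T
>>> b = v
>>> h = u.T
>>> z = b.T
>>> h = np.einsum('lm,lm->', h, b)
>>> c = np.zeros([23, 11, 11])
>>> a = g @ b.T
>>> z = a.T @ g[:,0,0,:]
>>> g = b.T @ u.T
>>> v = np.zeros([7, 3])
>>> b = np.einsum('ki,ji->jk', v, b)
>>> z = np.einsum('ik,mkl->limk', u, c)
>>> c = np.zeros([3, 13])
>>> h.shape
()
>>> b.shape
(11, 7)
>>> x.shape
(3, 31, 11, 7)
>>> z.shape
(11, 3, 23, 11)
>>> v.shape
(7, 3)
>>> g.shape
(3, 3)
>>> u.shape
(3, 11)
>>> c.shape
(3, 13)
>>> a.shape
(7, 11, 31, 11)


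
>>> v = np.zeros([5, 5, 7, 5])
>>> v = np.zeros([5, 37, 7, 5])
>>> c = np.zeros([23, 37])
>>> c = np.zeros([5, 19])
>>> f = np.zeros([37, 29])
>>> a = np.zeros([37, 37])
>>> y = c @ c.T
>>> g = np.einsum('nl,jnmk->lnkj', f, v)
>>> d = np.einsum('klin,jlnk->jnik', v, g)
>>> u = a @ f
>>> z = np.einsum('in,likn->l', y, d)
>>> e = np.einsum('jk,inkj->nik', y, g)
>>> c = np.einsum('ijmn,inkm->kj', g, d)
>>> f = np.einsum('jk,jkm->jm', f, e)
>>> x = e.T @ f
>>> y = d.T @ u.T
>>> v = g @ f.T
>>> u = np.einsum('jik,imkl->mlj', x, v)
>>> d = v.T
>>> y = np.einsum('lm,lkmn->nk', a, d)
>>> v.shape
(29, 37, 5, 37)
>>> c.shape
(7, 37)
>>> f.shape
(37, 5)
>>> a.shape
(37, 37)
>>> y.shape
(29, 5)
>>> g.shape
(29, 37, 5, 5)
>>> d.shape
(37, 5, 37, 29)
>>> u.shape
(37, 37, 5)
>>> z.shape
(29,)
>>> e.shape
(37, 29, 5)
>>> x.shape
(5, 29, 5)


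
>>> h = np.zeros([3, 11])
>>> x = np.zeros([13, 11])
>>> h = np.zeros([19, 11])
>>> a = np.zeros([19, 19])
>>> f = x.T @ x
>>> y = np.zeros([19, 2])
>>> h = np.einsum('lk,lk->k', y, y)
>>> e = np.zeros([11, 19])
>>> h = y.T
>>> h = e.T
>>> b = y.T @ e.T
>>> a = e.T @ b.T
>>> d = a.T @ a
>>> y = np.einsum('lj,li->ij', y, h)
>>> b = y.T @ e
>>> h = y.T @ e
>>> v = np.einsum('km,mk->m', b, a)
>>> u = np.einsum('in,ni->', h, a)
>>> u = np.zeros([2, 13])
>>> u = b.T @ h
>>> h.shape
(2, 19)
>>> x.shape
(13, 11)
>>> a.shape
(19, 2)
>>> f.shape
(11, 11)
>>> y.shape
(11, 2)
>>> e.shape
(11, 19)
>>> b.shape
(2, 19)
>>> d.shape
(2, 2)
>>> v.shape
(19,)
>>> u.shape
(19, 19)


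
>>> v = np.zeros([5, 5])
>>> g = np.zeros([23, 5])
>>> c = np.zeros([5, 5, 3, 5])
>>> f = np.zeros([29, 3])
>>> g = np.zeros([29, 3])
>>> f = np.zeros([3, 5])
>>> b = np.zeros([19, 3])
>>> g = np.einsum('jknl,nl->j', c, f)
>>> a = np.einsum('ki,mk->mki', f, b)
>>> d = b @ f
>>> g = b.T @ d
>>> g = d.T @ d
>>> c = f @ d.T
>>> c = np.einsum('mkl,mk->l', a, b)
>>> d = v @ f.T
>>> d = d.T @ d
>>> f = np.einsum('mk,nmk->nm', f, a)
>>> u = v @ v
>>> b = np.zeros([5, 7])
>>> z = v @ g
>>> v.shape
(5, 5)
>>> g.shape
(5, 5)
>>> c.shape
(5,)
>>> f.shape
(19, 3)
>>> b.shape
(5, 7)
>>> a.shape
(19, 3, 5)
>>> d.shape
(3, 3)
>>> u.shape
(5, 5)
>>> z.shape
(5, 5)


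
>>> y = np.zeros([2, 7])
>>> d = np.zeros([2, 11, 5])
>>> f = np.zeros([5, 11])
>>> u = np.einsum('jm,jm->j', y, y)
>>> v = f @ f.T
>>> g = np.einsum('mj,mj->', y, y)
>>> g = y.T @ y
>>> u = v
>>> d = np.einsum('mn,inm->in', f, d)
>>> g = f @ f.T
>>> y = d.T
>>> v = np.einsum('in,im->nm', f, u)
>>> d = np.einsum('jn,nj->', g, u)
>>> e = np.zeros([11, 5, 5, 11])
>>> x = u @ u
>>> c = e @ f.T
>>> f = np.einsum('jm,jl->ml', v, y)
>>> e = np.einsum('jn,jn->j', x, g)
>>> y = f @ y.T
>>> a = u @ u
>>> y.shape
(5, 11)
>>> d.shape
()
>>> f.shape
(5, 2)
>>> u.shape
(5, 5)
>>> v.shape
(11, 5)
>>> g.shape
(5, 5)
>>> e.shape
(5,)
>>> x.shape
(5, 5)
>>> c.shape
(11, 5, 5, 5)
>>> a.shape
(5, 5)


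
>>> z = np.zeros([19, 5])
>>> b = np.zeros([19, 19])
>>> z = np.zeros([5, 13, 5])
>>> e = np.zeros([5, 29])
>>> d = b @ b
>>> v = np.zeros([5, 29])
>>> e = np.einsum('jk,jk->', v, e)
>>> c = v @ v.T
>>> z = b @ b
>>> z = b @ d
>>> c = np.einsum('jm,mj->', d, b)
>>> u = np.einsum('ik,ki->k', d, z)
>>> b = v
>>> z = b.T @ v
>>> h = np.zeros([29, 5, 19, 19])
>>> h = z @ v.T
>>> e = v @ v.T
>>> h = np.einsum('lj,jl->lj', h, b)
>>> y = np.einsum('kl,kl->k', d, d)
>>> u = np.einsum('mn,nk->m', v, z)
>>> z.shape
(29, 29)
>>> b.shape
(5, 29)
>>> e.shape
(5, 5)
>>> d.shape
(19, 19)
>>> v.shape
(5, 29)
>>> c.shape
()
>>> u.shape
(5,)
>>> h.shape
(29, 5)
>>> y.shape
(19,)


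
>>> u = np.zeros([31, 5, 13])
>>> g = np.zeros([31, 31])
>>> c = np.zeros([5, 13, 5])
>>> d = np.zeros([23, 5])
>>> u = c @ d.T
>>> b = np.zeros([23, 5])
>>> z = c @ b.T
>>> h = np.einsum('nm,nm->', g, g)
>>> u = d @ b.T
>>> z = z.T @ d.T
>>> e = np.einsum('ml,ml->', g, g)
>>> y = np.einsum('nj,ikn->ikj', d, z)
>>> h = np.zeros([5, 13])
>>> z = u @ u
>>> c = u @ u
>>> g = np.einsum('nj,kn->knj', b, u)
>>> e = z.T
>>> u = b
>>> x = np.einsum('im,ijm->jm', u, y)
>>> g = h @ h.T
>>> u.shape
(23, 5)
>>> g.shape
(5, 5)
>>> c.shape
(23, 23)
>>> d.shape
(23, 5)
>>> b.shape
(23, 5)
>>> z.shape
(23, 23)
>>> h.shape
(5, 13)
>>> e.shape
(23, 23)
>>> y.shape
(23, 13, 5)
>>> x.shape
(13, 5)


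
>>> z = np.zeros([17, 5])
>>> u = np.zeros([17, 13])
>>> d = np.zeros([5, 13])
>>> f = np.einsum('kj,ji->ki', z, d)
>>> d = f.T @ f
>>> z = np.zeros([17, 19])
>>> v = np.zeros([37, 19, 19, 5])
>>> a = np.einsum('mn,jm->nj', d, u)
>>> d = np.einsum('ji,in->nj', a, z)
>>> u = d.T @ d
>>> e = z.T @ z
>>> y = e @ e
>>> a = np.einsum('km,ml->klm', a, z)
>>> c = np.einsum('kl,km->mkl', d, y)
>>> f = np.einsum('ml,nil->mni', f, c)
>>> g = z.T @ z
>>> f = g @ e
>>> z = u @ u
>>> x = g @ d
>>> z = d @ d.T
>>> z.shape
(19, 19)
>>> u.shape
(13, 13)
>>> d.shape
(19, 13)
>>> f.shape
(19, 19)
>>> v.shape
(37, 19, 19, 5)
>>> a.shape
(13, 19, 17)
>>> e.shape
(19, 19)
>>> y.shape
(19, 19)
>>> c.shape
(19, 19, 13)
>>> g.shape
(19, 19)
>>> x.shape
(19, 13)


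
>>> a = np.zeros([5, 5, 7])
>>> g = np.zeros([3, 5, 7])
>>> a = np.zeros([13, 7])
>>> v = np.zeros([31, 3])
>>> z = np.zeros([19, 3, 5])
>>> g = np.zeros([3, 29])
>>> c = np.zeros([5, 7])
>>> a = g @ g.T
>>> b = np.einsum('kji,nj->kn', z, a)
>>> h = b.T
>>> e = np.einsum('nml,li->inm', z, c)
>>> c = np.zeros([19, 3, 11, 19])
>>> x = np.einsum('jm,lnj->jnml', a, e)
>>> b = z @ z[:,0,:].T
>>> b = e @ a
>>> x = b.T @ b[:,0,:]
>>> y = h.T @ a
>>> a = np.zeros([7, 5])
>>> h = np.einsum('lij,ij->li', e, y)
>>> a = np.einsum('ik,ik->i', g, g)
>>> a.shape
(3,)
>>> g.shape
(3, 29)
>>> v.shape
(31, 3)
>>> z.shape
(19, 3, 5)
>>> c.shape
(19, 3, 11, 19)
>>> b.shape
(7, 19, 3)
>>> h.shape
(7, 19)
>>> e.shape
(7, 19, 3)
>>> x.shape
(3, 19, 3)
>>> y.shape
(19, 3)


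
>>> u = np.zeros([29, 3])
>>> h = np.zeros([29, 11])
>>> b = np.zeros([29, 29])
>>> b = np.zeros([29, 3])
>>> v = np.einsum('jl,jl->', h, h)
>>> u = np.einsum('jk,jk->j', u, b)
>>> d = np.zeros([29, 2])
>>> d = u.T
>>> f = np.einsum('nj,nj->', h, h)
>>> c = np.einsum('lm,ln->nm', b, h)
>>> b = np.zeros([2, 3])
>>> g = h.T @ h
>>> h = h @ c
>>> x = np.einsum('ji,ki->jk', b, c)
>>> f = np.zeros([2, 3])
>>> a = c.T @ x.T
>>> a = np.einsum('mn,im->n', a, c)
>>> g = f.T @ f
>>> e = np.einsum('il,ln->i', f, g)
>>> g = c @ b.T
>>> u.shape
(29,)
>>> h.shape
(29, 3)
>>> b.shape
(2, 3)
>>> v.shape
()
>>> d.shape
(29,)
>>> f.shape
(2, 3)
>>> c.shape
(11, 3)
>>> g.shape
(11, 2)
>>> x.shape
(2, 11)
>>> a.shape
(2,)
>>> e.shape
(2,)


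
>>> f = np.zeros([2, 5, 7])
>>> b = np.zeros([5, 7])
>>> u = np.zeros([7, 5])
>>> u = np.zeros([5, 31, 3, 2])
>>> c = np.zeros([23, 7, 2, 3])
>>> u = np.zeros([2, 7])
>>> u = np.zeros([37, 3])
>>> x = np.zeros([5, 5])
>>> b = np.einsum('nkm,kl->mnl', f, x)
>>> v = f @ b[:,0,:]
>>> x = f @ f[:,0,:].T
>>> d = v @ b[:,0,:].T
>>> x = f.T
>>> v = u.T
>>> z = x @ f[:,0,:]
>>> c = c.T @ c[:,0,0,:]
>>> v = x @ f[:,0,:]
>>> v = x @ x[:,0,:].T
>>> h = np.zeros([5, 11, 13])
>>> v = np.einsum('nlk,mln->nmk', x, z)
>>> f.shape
(2, 5, 7)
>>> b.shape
(7, 2, 5)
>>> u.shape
(37, 3)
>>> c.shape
(3, 2, 7, 3)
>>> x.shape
(7, 5, 2)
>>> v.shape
(7, 7, 2)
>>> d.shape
(2, 5, 7)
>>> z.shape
(7, 5, 7)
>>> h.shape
(5, 11, 13)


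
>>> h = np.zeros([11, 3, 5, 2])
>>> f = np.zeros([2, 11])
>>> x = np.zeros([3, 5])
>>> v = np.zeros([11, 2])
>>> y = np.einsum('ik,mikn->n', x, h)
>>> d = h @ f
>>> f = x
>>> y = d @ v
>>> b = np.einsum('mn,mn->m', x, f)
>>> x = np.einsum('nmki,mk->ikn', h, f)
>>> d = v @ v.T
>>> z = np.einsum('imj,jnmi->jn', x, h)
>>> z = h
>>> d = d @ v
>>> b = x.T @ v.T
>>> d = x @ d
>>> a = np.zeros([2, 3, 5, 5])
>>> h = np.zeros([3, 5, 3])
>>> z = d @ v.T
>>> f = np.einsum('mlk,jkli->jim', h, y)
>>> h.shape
(3, 5, 3)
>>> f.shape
(11, 2, 3)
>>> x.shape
(2, 5, 11)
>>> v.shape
(11, 2)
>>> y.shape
(11, 3, 5, 2)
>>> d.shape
(2, 5, 2)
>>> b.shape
(11, 5, 11)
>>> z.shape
(2, 5, 11)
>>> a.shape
(2, 3, 5, 5)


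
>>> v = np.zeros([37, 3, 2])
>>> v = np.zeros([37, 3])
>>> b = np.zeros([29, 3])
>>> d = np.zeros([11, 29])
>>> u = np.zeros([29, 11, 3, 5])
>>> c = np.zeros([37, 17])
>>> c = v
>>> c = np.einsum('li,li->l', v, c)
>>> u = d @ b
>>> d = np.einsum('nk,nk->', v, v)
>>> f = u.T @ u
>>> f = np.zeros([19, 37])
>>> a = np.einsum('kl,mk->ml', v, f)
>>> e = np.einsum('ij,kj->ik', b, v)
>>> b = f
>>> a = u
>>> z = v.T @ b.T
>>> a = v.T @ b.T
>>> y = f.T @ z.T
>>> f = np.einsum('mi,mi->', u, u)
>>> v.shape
(37, 3)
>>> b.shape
(19, 37)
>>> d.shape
()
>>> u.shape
(11, 3)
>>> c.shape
(37,)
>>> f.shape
()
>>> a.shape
(3, 19)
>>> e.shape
(29, 37)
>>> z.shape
(3, 19)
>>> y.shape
(37, 3)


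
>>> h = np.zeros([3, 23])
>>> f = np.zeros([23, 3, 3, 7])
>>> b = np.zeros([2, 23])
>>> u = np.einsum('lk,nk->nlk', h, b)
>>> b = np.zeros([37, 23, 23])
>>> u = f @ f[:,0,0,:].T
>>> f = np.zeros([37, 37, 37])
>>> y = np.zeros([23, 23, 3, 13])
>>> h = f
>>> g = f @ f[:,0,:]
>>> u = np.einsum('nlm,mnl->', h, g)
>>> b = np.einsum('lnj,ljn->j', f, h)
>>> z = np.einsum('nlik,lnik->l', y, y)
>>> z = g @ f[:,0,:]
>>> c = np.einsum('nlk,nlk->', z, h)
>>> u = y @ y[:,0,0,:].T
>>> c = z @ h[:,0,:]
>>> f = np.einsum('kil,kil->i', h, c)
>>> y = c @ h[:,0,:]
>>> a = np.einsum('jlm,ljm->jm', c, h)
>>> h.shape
(37, 37, 37)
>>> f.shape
(37,)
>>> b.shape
(37,)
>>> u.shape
(23, 23, 3, 23)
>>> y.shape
(37, 37, 37)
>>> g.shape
(37, 37, 37)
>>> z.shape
(37, 37, 37)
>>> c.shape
(37, 37, 37)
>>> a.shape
(37, 37)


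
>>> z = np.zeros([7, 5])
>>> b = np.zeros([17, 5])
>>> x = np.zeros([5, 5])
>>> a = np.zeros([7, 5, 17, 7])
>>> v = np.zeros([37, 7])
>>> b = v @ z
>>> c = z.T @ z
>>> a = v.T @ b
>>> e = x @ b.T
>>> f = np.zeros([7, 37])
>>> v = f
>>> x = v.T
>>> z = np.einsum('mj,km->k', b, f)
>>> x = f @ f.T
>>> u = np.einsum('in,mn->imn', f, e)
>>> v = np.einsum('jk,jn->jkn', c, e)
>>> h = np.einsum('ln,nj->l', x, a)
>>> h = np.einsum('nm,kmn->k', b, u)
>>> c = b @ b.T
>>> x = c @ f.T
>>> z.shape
(7,)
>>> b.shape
(37, 5)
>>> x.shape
(37, 7)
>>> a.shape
(7, 5)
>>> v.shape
(5, 5, 37)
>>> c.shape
(37, 37)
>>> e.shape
(5, 37)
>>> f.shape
(7, 37)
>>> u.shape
(7, 5, 37)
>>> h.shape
(7,)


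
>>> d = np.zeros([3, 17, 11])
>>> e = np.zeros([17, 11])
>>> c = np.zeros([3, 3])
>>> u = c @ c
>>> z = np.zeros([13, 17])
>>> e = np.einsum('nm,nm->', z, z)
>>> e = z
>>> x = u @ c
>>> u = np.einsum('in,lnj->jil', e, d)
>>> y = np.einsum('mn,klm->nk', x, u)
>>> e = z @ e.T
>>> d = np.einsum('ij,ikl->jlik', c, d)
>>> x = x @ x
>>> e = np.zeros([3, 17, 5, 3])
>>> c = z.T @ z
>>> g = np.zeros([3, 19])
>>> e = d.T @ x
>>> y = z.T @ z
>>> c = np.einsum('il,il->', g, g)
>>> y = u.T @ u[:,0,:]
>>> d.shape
(3, 11, 3, 17)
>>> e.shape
(17, 3, 11, 3)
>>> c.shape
()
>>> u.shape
(11, 13, 3)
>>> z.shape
(13, 17)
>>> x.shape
(3, 3)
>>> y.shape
(3, 13, 3)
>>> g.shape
(3, 19)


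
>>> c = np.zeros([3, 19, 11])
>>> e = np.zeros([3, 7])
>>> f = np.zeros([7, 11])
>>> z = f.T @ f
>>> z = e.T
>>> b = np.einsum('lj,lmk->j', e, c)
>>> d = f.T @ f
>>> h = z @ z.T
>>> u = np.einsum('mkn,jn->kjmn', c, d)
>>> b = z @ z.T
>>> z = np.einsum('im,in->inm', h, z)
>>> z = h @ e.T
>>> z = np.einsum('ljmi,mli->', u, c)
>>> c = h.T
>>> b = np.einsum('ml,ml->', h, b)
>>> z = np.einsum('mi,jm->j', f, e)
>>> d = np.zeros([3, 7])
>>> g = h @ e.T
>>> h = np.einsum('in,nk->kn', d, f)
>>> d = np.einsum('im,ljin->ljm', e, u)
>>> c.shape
(7, 7)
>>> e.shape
(3, 7)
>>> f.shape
(7, 11)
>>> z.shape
(3,)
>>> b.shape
()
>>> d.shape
(19, 11, 7)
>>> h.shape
(11, 7)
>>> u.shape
(19, 11, 3, 11)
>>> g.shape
(7, 3)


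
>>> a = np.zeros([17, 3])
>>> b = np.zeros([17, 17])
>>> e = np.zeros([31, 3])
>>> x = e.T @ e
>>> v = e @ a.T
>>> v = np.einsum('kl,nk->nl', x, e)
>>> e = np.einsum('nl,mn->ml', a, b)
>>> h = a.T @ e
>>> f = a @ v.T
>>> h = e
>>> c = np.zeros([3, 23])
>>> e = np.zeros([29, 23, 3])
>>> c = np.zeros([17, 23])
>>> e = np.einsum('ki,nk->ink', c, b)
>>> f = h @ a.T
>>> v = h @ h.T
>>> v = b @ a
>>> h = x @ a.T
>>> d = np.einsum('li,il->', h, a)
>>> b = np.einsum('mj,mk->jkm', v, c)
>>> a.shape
(17, 3)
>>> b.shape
(3, 23, 17)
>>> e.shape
(23, 17, 17)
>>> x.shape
(3, 3)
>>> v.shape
(17, 3)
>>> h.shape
(3, 17)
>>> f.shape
(17, 17)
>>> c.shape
(17, 23)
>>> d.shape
()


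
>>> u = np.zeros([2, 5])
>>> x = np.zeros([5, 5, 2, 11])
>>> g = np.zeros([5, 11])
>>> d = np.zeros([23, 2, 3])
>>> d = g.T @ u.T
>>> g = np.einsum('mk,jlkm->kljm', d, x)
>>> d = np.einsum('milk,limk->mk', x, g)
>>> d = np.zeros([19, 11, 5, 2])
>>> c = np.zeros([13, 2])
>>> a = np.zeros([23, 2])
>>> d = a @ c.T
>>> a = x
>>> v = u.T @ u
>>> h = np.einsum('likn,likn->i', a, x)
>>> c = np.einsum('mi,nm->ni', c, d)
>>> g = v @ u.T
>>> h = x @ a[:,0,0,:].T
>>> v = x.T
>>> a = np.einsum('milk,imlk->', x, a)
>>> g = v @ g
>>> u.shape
(2, 5)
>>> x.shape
(5, 5, 2, 11)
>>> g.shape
(11, 2, 5, 2)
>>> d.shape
(23, 13)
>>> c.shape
(23, 2)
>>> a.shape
()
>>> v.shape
(11, 2, 5, 5)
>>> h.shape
(5, 5, 2, 5)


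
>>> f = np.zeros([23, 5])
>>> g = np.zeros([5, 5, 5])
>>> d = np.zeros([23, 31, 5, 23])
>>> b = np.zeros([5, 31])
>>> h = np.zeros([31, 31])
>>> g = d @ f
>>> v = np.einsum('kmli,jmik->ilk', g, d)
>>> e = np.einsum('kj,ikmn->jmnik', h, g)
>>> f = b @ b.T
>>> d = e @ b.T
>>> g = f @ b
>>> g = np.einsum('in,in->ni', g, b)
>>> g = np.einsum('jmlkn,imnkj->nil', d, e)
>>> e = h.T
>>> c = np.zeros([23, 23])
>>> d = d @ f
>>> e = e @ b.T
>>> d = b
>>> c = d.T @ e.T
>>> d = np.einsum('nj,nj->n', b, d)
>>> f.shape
(5, 5)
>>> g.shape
(5, 31, 5)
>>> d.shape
(5,)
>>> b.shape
(5, 31)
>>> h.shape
(31, 31)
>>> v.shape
(5, 5, 23)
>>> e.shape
(31, 5)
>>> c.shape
(31, 31)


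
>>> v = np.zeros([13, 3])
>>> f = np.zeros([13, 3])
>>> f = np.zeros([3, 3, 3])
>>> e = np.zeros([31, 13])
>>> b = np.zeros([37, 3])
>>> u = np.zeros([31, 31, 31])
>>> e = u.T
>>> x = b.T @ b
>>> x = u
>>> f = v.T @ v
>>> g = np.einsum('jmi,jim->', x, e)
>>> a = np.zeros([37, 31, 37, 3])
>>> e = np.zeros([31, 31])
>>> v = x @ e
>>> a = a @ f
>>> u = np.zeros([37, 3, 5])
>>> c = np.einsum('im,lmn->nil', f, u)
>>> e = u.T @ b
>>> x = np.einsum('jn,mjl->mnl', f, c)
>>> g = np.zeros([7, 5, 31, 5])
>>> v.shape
(31, 31, 31)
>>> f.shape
(3, 3)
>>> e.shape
(5, 3, 3)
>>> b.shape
(37, 3)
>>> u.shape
(37, 3, 5)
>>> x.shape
(5, 3, 37)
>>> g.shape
(7, 5, 31, 5)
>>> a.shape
(37, 31, 37, 3)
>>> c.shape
(5, 3, 37)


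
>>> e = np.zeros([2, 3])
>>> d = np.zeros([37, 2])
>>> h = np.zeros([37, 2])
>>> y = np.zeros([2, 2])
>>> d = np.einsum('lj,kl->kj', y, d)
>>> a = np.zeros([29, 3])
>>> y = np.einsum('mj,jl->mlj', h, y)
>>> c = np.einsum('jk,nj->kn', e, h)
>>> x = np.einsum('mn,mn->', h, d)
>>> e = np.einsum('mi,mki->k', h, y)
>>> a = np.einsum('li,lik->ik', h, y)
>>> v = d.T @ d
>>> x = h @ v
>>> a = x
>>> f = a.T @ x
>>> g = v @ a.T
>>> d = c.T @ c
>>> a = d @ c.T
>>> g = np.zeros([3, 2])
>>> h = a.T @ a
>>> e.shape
(2,)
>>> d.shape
(37, 37)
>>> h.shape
(3, 3)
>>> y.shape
(37, 2, 2)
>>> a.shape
(37, 3)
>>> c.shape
(3, 37)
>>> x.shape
(37, 2)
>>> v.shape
(2, 2)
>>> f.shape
(2, 2)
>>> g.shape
(3, 2)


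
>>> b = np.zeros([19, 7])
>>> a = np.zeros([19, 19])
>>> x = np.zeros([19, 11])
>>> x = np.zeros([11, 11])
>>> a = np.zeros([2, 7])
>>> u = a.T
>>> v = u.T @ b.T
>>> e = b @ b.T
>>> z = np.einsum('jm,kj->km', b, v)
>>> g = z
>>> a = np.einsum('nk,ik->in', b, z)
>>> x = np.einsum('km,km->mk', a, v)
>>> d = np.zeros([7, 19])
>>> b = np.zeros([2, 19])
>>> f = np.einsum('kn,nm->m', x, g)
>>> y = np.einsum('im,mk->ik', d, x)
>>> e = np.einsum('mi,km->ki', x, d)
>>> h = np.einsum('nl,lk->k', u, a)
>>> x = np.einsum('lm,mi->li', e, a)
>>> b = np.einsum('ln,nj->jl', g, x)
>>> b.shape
(19, 2)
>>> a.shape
(2, 19)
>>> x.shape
(7, 19)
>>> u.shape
(7, 2)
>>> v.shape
(2, 19)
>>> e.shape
(7, 2)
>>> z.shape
(2, 7)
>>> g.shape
(2, 7)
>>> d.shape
(7, 19)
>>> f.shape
(7,)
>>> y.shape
(7, 2)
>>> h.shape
(19,)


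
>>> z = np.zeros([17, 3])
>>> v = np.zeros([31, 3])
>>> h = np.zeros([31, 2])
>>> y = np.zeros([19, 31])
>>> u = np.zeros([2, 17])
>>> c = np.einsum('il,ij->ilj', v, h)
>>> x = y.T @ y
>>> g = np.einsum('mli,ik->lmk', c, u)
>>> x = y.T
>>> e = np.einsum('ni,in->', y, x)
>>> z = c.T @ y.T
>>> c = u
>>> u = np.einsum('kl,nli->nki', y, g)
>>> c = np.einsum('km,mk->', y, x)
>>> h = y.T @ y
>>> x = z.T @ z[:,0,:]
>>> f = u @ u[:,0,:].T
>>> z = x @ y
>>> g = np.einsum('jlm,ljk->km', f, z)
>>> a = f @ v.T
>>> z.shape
(19, 3, 31)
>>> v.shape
(31, 3)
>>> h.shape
(31, 31)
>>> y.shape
(19, 31)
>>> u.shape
(3, 19, 17)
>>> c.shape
()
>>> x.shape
(19, 3, 19)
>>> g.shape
(31, 3)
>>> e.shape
()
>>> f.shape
(3, 19, 3)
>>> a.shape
(3, 19, 31)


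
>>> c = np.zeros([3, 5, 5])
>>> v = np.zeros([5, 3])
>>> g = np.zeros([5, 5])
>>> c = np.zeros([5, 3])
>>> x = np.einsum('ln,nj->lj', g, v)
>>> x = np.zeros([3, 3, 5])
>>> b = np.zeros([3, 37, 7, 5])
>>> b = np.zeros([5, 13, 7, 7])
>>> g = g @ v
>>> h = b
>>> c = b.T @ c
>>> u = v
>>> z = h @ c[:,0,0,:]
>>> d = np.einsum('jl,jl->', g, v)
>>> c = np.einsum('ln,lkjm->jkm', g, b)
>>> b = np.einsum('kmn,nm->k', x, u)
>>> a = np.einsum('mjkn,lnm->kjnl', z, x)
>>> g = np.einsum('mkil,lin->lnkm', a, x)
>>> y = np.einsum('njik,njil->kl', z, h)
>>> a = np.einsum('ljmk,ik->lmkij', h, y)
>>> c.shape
(7, 13, 7)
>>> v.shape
(5, 3)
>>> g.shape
(3, 5, 13, 7)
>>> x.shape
(3, 3, 5)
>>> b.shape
(3,)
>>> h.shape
(5, 13, 7, 7)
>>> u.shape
(5, 3)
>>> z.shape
(5, 13, 7, 3)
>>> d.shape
()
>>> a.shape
(5, 7, 7, 3, 13)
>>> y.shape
(3, 7)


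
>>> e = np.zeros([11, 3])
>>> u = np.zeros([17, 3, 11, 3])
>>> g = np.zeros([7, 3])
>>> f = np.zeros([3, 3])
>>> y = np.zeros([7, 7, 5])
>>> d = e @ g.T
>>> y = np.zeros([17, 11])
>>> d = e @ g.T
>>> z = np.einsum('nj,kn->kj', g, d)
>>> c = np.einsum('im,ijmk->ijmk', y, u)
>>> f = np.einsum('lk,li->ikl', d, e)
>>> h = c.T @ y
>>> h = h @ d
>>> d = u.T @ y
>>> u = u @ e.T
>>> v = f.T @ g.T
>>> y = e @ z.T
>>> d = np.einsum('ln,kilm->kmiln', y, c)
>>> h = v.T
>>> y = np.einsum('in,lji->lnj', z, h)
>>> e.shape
(11, 3)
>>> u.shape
(17, 3, 11, 11)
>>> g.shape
(7, 3)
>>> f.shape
(3, 7, 11)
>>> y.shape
(7, 3, 7)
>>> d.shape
(17, 3, 3, 11, 11)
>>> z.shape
(11, 3)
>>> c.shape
(17, 3, 11, 3)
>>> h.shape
(7, 7, 11)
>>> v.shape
(11, 7, 7)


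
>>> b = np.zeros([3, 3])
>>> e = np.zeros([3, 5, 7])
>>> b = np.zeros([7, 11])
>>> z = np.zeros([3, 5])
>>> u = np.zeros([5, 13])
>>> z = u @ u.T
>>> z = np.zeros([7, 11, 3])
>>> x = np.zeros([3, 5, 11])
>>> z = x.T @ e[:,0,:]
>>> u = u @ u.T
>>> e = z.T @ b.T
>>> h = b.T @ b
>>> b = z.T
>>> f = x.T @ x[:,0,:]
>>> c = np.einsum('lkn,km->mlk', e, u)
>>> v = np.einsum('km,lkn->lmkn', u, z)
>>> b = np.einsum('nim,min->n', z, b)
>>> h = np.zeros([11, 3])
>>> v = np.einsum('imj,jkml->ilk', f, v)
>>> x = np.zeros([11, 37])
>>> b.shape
(11,)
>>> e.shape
(7, 5, 7)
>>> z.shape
(11, 5, 7)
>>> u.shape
(5, 5)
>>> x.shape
(11, 37)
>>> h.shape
(11, 3)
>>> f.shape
(11, 5, 11)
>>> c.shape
(5, 7, 5)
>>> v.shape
(11, 7, 5)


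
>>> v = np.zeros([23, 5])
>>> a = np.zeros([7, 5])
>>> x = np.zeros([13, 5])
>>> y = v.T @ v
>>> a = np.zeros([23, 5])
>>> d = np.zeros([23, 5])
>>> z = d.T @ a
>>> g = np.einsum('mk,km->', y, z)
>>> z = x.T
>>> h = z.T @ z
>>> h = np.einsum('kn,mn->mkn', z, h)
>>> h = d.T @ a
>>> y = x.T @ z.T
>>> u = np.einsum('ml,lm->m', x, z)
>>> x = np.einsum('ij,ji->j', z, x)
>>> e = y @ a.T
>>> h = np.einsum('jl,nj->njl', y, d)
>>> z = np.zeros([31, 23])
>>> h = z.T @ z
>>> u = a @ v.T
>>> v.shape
(23, 5)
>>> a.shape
(23, 5)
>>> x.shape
(13,)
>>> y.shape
(5, 5)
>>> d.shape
(23, 5)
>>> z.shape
(31, 23)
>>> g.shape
()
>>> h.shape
(23, 23)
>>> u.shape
(23, 23)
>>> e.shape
(5, 23)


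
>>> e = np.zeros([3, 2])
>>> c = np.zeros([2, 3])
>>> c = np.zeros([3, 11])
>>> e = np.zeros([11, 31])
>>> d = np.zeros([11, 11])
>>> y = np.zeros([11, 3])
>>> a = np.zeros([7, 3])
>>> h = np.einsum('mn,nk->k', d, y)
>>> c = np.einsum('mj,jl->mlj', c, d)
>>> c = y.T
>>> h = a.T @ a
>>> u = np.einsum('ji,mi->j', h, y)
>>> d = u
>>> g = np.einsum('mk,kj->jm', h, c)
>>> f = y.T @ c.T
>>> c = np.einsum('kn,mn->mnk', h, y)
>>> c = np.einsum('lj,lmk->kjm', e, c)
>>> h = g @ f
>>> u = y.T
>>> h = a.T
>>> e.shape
(11, 31)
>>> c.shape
(3, 31, 3)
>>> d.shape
(3,)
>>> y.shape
(11, 3)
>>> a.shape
(7, 3)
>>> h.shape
(3, 7)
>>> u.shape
(3, 11)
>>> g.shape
(11, 3)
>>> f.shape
(3, 3)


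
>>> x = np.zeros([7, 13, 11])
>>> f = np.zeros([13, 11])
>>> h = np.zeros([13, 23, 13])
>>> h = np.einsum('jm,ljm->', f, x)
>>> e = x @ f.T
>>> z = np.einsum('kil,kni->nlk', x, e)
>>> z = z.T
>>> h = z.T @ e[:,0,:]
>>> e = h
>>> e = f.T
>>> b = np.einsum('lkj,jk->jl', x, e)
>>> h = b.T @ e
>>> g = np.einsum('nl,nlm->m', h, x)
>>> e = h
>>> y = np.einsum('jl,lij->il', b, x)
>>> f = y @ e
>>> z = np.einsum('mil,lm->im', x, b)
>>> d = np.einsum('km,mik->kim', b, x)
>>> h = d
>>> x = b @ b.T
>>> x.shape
(11, 11)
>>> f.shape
(13, 13)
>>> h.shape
(11, 13, 7)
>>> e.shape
(7, 13)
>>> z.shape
(13, 7)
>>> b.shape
(11, 7)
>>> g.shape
(11,)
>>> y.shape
(13, 7)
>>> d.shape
(11, 13, 7)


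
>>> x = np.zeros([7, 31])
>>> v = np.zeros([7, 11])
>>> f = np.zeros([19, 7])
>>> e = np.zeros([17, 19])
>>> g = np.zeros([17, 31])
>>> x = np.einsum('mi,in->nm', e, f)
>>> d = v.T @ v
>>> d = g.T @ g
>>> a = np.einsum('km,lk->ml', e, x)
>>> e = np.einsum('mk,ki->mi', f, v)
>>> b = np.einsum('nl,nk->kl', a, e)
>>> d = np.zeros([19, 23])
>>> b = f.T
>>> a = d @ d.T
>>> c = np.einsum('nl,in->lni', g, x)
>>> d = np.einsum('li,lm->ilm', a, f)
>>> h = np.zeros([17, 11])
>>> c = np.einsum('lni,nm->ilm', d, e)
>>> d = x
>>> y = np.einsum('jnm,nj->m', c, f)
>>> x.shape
(7, 17)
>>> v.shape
(7, 11)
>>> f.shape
(19, 7)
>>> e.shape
(19, 11)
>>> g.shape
(17, 31)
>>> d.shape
(7, 17)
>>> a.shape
(19, 19)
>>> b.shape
(7, 19)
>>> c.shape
(7, 19, 11)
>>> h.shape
(17, 11)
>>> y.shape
(11,)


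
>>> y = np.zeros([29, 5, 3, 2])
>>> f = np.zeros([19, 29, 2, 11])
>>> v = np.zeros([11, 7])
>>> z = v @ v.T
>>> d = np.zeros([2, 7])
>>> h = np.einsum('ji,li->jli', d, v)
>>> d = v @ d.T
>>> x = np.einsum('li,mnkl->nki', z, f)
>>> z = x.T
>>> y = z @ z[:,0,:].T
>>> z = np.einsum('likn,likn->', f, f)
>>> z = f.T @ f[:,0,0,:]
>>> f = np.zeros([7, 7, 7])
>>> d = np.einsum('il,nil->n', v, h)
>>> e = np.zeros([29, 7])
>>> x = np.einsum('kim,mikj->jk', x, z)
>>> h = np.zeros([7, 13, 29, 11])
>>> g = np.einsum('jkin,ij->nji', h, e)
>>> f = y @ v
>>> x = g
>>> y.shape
(11, 2, 11)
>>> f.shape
(11, 2, 7)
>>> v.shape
(11, 7)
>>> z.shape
(11, 2, 29, 11)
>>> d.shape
(2,)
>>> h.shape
(7, 13, 29, 11)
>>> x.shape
(11, 7, 29)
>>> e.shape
(29, 7)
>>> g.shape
(11, 7, 29)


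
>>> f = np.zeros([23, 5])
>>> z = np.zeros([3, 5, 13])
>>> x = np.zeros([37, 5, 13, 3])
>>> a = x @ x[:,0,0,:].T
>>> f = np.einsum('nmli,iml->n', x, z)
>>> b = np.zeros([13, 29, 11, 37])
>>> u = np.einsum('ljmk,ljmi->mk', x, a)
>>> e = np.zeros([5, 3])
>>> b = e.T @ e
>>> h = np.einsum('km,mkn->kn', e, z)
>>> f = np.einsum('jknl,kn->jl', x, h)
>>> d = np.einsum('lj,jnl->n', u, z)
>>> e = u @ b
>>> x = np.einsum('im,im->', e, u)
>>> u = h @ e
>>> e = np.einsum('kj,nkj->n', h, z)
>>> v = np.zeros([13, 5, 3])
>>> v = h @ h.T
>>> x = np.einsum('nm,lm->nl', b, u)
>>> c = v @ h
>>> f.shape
(37, 3)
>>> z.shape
(3, 5, 13)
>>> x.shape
(3, 5)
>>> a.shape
(37, 5, 13, 37)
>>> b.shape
(3, 3)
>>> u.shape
(5, 3)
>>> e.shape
(3,)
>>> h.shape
(5, 13)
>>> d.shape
(5,)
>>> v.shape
(5, 5)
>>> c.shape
(5, 13)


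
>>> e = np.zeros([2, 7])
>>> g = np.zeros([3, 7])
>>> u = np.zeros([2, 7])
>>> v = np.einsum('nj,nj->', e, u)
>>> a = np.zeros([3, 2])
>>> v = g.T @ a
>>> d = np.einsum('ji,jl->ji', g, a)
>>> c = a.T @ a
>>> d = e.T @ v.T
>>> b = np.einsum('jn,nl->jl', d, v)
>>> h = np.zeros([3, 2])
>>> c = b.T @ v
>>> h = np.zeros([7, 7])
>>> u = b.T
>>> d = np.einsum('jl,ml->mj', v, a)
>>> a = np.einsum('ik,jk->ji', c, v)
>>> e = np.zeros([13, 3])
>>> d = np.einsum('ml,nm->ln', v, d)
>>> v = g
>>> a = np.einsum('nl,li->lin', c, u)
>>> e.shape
(13, 3)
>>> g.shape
(3, 7)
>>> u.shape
(2, 7)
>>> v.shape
(3, 7)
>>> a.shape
(2, 7, 2)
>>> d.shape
(2, 3)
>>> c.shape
(2, 2)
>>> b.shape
(7, 2)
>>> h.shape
(7, 7)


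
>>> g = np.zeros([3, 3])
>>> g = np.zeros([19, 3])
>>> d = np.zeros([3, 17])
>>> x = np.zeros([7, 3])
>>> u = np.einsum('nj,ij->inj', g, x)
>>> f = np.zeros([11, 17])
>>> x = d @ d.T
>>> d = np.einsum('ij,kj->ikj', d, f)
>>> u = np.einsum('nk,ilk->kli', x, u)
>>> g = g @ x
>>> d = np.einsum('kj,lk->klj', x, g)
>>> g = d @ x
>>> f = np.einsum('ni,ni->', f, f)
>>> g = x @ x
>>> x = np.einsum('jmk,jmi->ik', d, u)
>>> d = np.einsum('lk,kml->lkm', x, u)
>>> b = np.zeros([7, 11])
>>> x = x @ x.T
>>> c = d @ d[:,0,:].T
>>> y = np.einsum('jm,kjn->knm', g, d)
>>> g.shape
(3, 3)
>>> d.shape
(7, 3, 19)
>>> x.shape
(7, 7)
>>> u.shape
(3, 19, 7)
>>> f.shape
()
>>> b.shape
(7, 11)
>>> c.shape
(7, 3, 7)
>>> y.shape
(7, 19, 3)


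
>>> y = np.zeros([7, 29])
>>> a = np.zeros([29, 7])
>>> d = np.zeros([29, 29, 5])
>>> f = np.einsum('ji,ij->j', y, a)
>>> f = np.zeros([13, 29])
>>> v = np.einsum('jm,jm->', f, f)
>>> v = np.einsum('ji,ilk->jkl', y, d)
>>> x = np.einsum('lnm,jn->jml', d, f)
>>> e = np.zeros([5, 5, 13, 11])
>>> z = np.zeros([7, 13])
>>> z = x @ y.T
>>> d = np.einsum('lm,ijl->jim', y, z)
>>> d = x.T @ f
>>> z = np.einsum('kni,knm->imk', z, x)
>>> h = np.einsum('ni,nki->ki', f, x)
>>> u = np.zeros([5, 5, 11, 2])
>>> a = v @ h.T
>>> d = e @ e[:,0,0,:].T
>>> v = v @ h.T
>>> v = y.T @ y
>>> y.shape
(7, 29)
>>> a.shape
(7, 5, 5)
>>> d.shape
(5, 5, 13, 5)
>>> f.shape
(13, 29)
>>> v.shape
(29, 29)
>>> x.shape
(13, 5, 29)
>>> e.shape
(5, 5, 13, 11)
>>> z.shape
(7, 29, 13)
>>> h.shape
(5, 29)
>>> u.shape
(5, 5, 11, 2)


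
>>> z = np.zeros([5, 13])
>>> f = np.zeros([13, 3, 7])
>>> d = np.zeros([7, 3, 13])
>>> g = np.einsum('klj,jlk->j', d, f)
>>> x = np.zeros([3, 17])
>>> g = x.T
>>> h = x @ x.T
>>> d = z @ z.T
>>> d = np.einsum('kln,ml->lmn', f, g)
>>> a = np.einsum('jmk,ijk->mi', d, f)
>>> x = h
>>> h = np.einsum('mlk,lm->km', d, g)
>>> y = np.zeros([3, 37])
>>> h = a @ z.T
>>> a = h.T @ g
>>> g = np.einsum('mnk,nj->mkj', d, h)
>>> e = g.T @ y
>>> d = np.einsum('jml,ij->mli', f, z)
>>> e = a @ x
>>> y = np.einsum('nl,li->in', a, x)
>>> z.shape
(5, 13)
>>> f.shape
(13, 3, 7)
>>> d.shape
(3, 7, 5)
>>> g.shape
(3, 7, 5)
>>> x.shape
(3, 3)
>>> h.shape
(17, 5)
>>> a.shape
(5, 3)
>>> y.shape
(3, 5)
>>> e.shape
(5, 3)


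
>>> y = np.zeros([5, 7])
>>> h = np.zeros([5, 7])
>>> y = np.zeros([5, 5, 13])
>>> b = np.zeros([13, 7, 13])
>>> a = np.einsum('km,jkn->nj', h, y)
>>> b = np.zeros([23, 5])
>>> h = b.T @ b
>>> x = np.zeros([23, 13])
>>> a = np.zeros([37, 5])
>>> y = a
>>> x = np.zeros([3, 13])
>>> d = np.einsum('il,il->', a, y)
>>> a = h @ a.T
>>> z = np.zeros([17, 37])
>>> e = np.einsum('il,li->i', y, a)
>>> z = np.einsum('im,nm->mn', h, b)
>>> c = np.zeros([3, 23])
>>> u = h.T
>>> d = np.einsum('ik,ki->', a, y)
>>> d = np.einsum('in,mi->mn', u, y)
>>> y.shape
(37, 5)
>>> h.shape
(5, 5)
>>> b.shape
(23, 5)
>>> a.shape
(5, 37)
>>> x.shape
(3, 13)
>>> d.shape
(37, 5)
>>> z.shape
(5, 23)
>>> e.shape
(37,)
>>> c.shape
(3, 23)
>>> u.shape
(5, 5)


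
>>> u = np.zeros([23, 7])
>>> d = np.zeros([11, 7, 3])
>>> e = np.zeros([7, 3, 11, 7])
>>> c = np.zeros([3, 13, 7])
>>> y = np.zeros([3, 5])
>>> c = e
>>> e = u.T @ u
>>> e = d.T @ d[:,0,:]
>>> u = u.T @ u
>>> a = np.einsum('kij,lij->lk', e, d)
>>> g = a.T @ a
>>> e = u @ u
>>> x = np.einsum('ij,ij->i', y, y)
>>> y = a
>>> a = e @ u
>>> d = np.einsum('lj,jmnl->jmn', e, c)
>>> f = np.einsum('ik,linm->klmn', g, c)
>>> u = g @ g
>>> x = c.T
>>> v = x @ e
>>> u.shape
(3, 3)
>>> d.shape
(7, 3, 11)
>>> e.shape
(7, 7)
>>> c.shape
(7, 3, 11, 7)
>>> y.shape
(11, 3)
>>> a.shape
(7, 7)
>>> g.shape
(3, 3)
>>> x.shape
(7, 11, 3, 7)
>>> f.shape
(3, 7, 7, 11)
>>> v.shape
(7, 11, 3, 7)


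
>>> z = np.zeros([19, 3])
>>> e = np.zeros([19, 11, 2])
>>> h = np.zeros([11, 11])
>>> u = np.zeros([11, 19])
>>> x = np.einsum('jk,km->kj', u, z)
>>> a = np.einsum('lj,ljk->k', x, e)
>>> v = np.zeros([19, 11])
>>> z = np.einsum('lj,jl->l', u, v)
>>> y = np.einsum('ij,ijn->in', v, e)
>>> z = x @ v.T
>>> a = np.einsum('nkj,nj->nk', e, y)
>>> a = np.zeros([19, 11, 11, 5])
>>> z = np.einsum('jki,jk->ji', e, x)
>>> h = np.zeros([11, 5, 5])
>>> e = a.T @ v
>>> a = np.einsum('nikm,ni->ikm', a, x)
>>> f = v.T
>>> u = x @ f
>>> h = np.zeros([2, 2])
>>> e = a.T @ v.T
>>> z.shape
(19, 2)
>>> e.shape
(5, 11, 19)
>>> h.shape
(2, 2)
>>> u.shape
(19, 19)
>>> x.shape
(19, 11)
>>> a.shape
(11, 11, 5)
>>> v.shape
(19, 11)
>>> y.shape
(19, 2)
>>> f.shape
(11, 19)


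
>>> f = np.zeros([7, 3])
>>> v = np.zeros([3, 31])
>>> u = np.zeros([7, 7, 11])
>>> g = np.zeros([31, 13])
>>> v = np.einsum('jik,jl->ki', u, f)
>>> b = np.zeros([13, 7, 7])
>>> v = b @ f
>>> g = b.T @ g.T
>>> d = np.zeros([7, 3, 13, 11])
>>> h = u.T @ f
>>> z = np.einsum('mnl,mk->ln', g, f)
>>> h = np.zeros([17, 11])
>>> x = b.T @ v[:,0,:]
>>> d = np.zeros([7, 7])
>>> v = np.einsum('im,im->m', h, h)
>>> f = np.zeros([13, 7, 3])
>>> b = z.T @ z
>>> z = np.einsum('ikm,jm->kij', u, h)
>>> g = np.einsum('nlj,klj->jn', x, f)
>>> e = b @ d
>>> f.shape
(13, 7, 3)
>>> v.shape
(11,)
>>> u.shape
(7, 7, 11)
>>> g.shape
(3, 7)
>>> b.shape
(7, 7)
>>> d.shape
(7, 7)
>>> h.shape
(17, 11)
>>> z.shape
(7, 7, 17)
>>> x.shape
(7, 7, 3)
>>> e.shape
(7, 7)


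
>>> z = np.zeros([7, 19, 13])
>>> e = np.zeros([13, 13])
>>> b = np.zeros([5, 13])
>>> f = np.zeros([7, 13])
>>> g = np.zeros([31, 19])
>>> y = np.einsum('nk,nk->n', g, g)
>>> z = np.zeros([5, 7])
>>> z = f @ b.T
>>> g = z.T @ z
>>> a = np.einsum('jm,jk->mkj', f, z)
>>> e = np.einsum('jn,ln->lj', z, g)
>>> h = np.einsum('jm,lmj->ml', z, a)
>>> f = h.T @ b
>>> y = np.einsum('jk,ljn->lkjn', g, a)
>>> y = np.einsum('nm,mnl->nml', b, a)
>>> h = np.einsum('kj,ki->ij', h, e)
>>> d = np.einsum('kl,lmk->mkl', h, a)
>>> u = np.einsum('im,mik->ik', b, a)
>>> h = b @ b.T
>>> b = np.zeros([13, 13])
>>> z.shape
(7, 5)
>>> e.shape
(5, 7)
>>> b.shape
(13, 13)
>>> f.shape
(13, 13)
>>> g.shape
(5, 5)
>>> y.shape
(5, 13, 7)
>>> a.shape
(13, 5, 7)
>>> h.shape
(5, 5)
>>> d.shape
(5, 7, 13)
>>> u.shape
(5, 7)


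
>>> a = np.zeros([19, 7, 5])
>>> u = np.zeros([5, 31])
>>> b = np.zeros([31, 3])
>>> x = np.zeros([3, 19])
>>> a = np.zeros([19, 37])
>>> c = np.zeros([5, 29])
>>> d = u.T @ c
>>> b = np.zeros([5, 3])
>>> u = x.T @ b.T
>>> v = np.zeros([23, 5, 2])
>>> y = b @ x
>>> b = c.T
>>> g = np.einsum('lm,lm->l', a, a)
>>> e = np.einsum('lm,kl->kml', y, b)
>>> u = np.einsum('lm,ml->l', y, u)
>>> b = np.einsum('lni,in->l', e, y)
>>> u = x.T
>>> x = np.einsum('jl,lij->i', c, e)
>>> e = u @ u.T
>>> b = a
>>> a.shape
(19, 37)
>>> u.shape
(19, 3)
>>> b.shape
(19, 37)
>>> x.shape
(19,)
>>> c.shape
(5, 29)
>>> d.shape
(31, 29)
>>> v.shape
(23, 5, 2)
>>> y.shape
(5, 19)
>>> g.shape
(19,)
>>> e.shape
(19, 19)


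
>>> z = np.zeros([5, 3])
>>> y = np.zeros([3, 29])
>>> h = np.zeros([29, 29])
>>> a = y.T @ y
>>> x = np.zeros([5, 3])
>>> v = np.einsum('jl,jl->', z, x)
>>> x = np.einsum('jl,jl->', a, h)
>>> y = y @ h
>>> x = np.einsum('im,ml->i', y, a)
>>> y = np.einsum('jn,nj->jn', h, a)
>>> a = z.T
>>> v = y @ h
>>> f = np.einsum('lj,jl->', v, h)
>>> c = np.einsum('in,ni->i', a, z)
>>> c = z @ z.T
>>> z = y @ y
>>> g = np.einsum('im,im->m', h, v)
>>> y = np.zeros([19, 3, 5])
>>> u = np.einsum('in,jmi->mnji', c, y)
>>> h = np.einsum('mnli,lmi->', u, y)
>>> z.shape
(29, 29)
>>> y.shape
(19, 3, 5)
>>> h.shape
()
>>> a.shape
(3, 5)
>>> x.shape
(3,)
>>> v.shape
(29, 29)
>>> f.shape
()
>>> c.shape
(5, 5)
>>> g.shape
(29,)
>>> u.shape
(3, 5, 19, 5)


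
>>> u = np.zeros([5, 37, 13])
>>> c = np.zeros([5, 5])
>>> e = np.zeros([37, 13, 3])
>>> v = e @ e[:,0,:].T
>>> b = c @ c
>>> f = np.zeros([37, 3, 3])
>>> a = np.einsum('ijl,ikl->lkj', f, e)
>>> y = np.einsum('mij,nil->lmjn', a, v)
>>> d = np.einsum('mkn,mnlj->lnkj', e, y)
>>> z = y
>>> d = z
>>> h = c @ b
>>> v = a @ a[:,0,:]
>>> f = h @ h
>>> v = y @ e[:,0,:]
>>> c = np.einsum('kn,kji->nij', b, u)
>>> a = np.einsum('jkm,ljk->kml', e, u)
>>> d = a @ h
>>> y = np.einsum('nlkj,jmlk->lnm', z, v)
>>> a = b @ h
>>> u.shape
(5, 37, 13)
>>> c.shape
(5, 13, 37)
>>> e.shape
(37, 13, 3)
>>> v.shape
(37, 3, 3, 3)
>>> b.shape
(5, 5)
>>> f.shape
(5, 5)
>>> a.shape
(5, 5)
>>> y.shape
(3, 37, 3)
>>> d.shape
(13, 3, 5)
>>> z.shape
(37, 3, 3, 37)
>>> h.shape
(5, 5)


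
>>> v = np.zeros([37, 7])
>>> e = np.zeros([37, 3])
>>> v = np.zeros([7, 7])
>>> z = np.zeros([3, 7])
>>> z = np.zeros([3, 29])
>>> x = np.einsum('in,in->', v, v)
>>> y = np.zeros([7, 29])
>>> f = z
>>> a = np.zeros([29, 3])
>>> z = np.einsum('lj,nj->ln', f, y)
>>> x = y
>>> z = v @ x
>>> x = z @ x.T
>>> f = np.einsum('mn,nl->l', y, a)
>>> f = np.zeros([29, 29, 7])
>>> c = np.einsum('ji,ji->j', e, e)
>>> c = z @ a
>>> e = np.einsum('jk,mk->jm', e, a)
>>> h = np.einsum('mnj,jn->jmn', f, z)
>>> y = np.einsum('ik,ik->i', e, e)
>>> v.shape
(7, 7)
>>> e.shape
(37, 29)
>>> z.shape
(7, 29)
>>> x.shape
(7, 7)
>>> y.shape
(37,)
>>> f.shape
(29, 29, 7)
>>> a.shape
(29, 3)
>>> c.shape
(7, 3)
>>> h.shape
(7, 29, 29)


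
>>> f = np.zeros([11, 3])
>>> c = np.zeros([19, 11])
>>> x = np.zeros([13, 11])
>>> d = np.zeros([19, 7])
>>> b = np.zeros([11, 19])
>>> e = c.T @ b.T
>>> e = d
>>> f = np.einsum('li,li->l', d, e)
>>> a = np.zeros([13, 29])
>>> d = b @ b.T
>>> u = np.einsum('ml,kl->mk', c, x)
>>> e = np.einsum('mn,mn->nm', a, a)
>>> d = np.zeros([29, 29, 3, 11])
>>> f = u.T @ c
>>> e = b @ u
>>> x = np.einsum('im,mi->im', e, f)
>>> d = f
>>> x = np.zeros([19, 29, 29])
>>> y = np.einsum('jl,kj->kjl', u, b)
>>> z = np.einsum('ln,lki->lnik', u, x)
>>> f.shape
(13, 11)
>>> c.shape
(19, 11)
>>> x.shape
(19, 29, 29)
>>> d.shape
(13, 11)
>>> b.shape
(11, 19)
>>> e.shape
(11, 13)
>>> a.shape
(13, 29)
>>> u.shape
(19, 13)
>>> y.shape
(11, 19, 13)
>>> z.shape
(19, 13, 29, 29)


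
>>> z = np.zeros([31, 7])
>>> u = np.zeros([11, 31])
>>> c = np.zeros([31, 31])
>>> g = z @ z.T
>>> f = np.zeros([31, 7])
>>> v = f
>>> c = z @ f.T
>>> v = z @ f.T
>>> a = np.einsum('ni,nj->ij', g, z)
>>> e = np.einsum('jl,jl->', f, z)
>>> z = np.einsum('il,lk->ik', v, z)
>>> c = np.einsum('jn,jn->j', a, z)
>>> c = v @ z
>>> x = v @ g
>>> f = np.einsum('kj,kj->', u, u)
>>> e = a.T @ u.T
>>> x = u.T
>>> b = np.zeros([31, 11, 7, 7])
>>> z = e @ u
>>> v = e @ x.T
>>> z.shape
(7, 31)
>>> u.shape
(11, 31)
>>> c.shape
(31, 7)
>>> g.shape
(31, 31)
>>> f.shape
()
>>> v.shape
(7, 31)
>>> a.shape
(31, 7)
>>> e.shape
(7, 11)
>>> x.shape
(31, 11)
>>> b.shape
(31, 11, 7, 7)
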